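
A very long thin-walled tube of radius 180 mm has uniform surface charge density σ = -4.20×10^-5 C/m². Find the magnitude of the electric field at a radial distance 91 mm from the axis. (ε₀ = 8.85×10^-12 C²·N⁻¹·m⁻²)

|E| = 0 N/C

Take a coaxial cylindrical Gaussian surface of radius r = 91 mm and length L (r < 180 mm, inside the shell).
No charge is enclosed, so Gauss's law gives E·2πrL = 0 ⇒ E = 0.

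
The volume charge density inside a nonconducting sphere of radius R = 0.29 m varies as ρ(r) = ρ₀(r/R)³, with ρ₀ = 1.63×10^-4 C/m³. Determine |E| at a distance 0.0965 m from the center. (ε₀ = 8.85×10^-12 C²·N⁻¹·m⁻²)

Take a concentric spherical Gaussian surface of radius r = 0.0965 m (r < R).
Integrate the density: Q_enc = 4π ∫₀^r ρ₀(r'/R)^3 r'² dr' = 4πρ₀ r^6/(6·R³) = 1.13×10^-8 C.
Since E is radial and uniform over the Gaussian sphere, Φ = E·4πr² = Q_enc/ε₀.
E = |Q_enc|/(4πε₀r²) = (1.13×10^-8)/(4π·8.85×10^-12·(0.0965)²) = 1.09×10^4 N/C.

E = 1.09×10^4 N/C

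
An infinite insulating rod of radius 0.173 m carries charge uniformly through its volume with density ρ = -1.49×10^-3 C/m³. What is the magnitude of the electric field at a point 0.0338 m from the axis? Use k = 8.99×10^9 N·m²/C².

Take a coaxial cylindrical Gaussian surface of radius r = 0.0338 m and length L (r < R).
Enclosed charge per unit length: λ_enc = ρ·πr² = (-1.49×10^-3)π(0.0338)² = -5.348×10^-6 C/m.
Applying ∮E·dA = Q_enc/ε₀ with the end caps contributing no flux:
E = 2k|λ_enc|/r = 2(8.99×10^9)(5.348×10^-6)/(0.0338) = 2.84×10^6 N/C.

|E| = 2.84×10^6 N/C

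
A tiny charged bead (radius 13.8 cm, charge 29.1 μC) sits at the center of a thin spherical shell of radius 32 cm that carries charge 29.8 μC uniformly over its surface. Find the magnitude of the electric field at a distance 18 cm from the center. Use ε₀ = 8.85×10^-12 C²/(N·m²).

Symmetry ⇒ E = E(r) r̂. Gaussian sphere of radius r = 18 cm (between the bodies, 13.8 cm < r < 32 cm).
The shell at 32 cm lies outside the Gaussian surface, so Q_enc = 29.1 μC = 2.91e-5 C.
Gauss's law: E·4πr² = Q_enc/ε₀.
E = |Q_enc|/(4πε₀r²) = (2.91×10^-5)/(4π·8.85×10^-12·(0.18)²) = 8.08e6 N/C.

|E| ≈ 8.08e6 N/C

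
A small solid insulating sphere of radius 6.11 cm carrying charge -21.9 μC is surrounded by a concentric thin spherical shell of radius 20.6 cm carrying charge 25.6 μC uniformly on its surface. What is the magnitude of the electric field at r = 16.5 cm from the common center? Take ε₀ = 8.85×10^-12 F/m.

By spherical symmetry E is radial; choose a Gaussian sphere of radius r = 16.5 cm (between the bodies, 6.11 cm < r < 20.6 cm).
The shell at 20.6 cm lies outside the Gaussian surface, so Q_enc = -21.9 μC = -2.19e-5 C.
Since E is radial and uniform over the Gaussian sphere, Φ = E·4πr² = Q_enc/ε₀.
E = |Q_enc|/(4πε₀r²) = (2.19×10^-5)/(4π·8.85×10^-12·(0.165)²) = 7.23e6 N/C.

|E| ≈ 7.23×10^6 N/C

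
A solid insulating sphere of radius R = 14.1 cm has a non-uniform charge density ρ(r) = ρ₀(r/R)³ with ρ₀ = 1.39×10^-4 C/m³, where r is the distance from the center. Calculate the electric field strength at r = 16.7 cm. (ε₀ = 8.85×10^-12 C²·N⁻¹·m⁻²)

|E| = 2.63×10^5 V/m

Symmetry ⇒ E = E(r) r̂. Gaussian sphere of radius r = 16.7 cm (r > R, all charge enclosed).
Q_enc = 4π ∫₀^R ρ₀(r'/R)^3 r'² dr' = 4πρ₀R³/6 = 8.161e-7 C.
By Gauss's law, ∮E·dA = E·4πr² = Q_enc/ε₀.
E = |Q_enc|/(4πε₀r²) = (8.161e-7)/(4π·8.85×10^-12·(0.167)²) = 2.63e5 N/C.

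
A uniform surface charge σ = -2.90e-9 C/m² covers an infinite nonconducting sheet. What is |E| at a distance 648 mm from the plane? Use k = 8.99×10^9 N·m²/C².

164 V/m

By planar symmetry E is perpendicular to the sheet and uniform; use a Gaussian pillbox with flat faces of area A on each side of the sheet.
Only the two end caps contribute flux: Φ = 2EA. With Q_enc = σA, Gauss's law gives E = |σ|/(2ε₀).
E = 2πk|σ| = 2π(8.99×10^9)(2.90e-9) = 164 N/C.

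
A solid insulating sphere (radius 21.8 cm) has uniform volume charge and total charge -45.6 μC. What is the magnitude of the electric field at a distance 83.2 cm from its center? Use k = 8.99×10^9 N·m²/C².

Symmetry ⇒ E = E(r) r̂. Gaussian sphere of radius r = 83.2 cm (r > R, so the entire charge is enclosed).
Q_enc = -45.6 μC = -4.56e-5 C.
Gauss's law: E·4πr² = Q_enc/ε₀.
E = k|Q_enc|/r² = (8.99×10^9)(4.56×10^-5)/(0.832)² = 5.92×10^5 N/C.

E = 5.92×10^5 V/m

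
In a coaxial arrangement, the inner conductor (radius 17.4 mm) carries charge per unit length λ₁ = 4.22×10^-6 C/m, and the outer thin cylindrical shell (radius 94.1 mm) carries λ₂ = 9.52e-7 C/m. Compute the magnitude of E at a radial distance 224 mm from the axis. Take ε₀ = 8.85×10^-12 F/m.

By cylindrical symmetry E is radial; use a coaxial Gaussian cylinder of radius 224 mm and length L (r > 94.1 mm, enclosing both).
λ_enc = λ₁ + λ₂ = (4.22e-6) + (9.52×10^-7) = 5.172×10^-6 C/m.
Applying ∮E·dA = Q_enc/ε₀ with the end caps contributing no flux:
E = |λ_enc|/(2πε₀r) = (5.172×10^-6)/(2π·8.85×10^-12·0.224) = 4.15e5 N/C.

|E| ≈ 4.15×10^5 N/C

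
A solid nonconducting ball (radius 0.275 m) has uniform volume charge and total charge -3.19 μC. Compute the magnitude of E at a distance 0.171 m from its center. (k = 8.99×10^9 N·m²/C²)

|E| ≈ 2.36×10^5 N/C

Take a concentric spherical Gaussian surface of radius r = 0.171 m (r < R).
For a uniform sphere the enclosed fraction is (r/R)³, so Q_enc = (-3.19 μC)(0.171/0.275)³ = -7.67×10^-7 C.
Since E is radial and uniform over the Gaussian sphere, Φ = E·4πr² = Q_enc/ε₀.
E = k|Q_enc|/r² = (8.99×10^9)(7.67e-7)/(0.171)² = 2.36e5 N/C.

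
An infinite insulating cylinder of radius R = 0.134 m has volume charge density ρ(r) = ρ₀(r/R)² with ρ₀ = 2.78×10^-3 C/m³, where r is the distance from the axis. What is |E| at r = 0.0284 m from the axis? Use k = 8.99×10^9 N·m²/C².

Coaxial Gaussian cylinder, radius r = 0.0284 m, length L (r < R).
λ_enc = ∫₀^r ρ(r')·2πr' dr' = (2πρ₀/R²)·r^4/4 = 1.582e-7 C/m.
Since E is radial and uniform over the curved surface, Φ = E·2πrL = Q_enc/ε₀ = λ_enc L/ε₀.
E = 2k|λ_enc|/r = 2(8.99×10^9)(1.582e-7)/(0.0284) = 1.00×10^5 N/C.

1.00×10^5 N/C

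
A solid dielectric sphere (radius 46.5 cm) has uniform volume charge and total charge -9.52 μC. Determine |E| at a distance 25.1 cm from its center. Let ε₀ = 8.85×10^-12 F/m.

Take a concentric spherical Gaussian surface of radius r = 25.1 cm (r < R).
For a uniform sphere the enclosed fraction is (r/R)³, so Q_enc = (-9.52 μC)(0.251/0.465)³ = -1.497×10^-6 C.
Gauss's law: E·4πr² = Q_enc/ε₀.
E = |Q_enc|/(4πε₀r²) = (1.497e-6)/(4π·8.85×10^-12·(0.251)²) = 2.14e5 N/C.

E ≈ 2.14×10^5 N/C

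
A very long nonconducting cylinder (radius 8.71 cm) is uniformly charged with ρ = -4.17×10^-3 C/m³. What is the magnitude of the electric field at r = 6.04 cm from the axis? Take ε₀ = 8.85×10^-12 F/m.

By cylindrical symmetry E is radial; use a coaxial Gaussian cylinder of radius 6.04 cm and length L (r < R).
Enclosed charge per unit length: λ_enc = ρ·πr² = (-4.17×10^-3)π(0.0604)² = -4.779×10^-5 C/m.
By Gauss's law (flux through the curved wall only), E·2πrL = λ_enc L/ε₀.
E = |λ_enc|/(2πε₀r) = (4.779×10^-5)/(2π·8.85×10^-12·0.0604) = 1.42e7 N/C.

1.42×10^7 N/C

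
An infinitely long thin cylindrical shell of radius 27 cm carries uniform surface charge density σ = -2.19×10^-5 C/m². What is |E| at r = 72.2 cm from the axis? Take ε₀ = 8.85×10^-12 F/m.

E = 9.25×10^5 N/C

By cylindrical symmetry E is radial; use a coaxial Gaussian cylinder of radius 72.2 cm and length L (r > 27 cm).
The whole shell is enclosed: λ_enc = σ·2πR = (-2.19×10^-5)·2π·(0.27) = -3.715e-5 C/m.
Since E is radial and uniform over the curved surface, Φ = E·2πrL = Q_enc/ε₀ = λ_enc L/ε₀.
E = |λ_enc|/(2πε₀r) = (3.715×10^-5)/(2π·8.85×10^-12·0.722) = 9.25e5 N/C.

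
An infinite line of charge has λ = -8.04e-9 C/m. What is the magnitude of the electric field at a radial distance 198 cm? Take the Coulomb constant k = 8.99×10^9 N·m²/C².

73 N/C

By cylindrical symmetry E is radial; use a coaxial Gaussian cylinder of radius 198 cm and length L.
Q_enc = λL, so λ_enc = -8.04×10^-9 C/m.
Applying ∮E·dA = Q_enc/ε₀ with the end caps contributing no flux:
E = 2k|λ_enc|/r = 2(8.99×10^9)(8.04×10^-9)/(1.98) = 73 N/C.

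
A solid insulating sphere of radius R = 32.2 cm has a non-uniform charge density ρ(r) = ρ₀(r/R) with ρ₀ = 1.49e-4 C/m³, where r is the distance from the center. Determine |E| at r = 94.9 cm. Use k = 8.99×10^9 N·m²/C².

1.56×10^5 N/C

Symmetry ⇒ E = E(r) r̂. Gaussian sphere of radius r = 94.9 cm (r > R, all charge enclosed).
Q_enc = 4π ∫₀^R ρ₀(r'/R)^1 r'² dr' = 4πρ₀R³/4 = 1.563e-5 C.
Gauss's law: E·4πr² = Q_enc/ε₀.
E = k|Q_enc|/r² = (8.99×10^9)(1.563e-5)/(0.949)² = 1.56×10^5 N/C.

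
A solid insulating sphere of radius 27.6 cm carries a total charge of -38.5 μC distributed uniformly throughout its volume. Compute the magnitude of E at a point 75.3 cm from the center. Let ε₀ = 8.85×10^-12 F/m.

Take a concentric spherical Gaussian surface of radius r = 75.3 cm (r > R, so the entire charge is enclosed).
Q_enc = -38.5 μC = -3.85e-5 C.
Since E is radial and uniform over the Gaussian sphere, Φ = E·4πr² = Q_enc/ε₀.
E = |Q_enc|/(4πε₀r²) = (3.85e-5)/(4π·8.85×10^-12·(0.753)²) = 6.11e5 N/C.

|E| = 6.11×10^5 N/C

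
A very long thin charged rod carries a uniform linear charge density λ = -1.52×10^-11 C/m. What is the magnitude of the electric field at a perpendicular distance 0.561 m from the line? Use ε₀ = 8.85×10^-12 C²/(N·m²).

Take a coaxial cylindrical Gaussian surface of radius r = 0.561 m and length L.
Q_enc = λL, so λ_enc = -1.52×10^-11 C/m.
Applying ∮E·dA = Q_enc/ε₀ with the end caps contributing no flux:
E = |λ_enc|/(2πε₀r) = (1.52×10^-11)/(2π·8.85×10^-12·0.561) = 0.487 N/C.

|E| = 0.487 N/C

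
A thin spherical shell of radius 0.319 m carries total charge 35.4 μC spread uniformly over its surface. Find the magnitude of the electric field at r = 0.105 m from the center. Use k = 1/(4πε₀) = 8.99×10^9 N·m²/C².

E = 0 (no enclosed charge)

Symmetry ⇒ E = E(r) r̂. Gaussian sphere of radius r = 0.105 m (inside the shell, r < 0.319 m).
All the charge is outside the Gaussian surface: Q_enc = 0, hence E = 0 everywhere inside the shell.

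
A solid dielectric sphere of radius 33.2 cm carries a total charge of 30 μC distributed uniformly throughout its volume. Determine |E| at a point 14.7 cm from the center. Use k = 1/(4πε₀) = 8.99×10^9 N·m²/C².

Take a concentric spherical Gaussian surface of radius r = 14.7 cm (r < R).
For a uniform sphere the enclosed fraction is (r/R)³, so Q_enc = (30 μC)(0.147/0.332)³ = 2.604e-6 C.
Since E is radial and uniform over the Gaussian sphere, Φ = E·4πr² = Q_enc/ε₀.
E = k|Q_enc|/r² = (8.99×10^9)(2.604e-6)/(0.147)² = 1.08e6 N/C.

1.08e6 N/C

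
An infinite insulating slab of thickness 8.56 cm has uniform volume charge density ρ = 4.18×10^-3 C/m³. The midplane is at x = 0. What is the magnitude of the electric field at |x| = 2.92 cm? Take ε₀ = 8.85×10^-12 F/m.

1.38×10^7 N/C

By symmetry E is perpendicular to the slab. A Gaussian pillbox from −2.92 cm to +2.92 cm (face area A) lies entirely within the slab.
Q_enc = ρ·(2x)·A and flux = 2EA, so 2EA = 2ρxA/ε₀ ⇒ E = |ρ|x/ε₀.
E = (4.18×10^-3)(0.0292)/(8.85×10^-12) = 1.38e7 N/C.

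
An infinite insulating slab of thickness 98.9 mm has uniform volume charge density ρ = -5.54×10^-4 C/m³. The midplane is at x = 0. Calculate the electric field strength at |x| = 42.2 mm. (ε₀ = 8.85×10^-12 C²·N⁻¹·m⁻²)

E ≈ 2.64e6 V/m

By symmetry E is perpendicular to the slab. A Gaussian pillbox from −42.2 mm to +42.2 mm (face area A) lies entirely within the slab.
Q_enc = ρ·(2x)·A and flux = 2EA, so 2EA = 2ρxA/ε₀ ⇒ E = |ρ|x/ε₀.
E = (5.54×10^-4)(0.0422)/(8.85×10^-12) = 2.64e6 N/C.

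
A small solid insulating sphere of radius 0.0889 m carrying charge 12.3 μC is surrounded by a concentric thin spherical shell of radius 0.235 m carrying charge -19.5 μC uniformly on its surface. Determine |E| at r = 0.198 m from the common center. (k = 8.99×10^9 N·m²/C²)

Take a concentric spherical Gaussian surface of radius r = 0.198 m (between the bodies, 0.0889 m < r < 0.235 m).
Only the inner charge is enclosed; the outer shell contributes nothing inside itself. Q_enc = 12.3 μC = 1.23×10^-5 C.
By Gauss's law, ∮E·dA = E·4πr² = Q_enc/ε₀.
E = k|Q_enc|/r² = (8.99×10^9)(1.23×10^-5)/(0.198)² = 2.82e6 N/C.

E ≈ 2.82e6 N/C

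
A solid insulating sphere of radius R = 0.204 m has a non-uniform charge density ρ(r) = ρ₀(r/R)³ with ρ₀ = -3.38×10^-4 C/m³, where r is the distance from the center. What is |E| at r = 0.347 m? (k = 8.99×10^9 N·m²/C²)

Use a concentric Gaussian sphere at r = 0.347 m (r > R, all charge enclosed).
Q_enc = 4π ∫₀^R ρ₀(r'/R)^3 r'² dr' = 4πρ₀R³/6 = -6.01e-6 C.
Applying ∮E·dA = Q_enc/ε₀ with Φ = E(4πr²):
E = k|Q_enc|/r² = (8.99×10^9)(6.01×10^-6)/(0.347)² = 4.49×10^5 N/C.

|E| ≈ 4.49×10^5 N/C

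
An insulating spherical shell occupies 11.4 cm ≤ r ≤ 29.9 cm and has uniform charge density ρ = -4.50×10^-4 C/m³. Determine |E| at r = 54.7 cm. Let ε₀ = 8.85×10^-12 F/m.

Use a concentric Gaussian sphere at r = 54.7 cm (r > 29.9 cm, enclosing the whole shell).
Q_enc = ρ·(4π/3)(b³ − a³) = (-4.50e-4)·(4π/3)·((0.299)³ − (0.114)³) = -4.759e-5 C.
Gauss's law: E·4πr² = Q_enc/ε₀.
E = |Q_enc|/(4πε₀r²) = (4.759×10^-5)/(4π·8.85×10^-12·(0.547)²) = 1.43×10^6 N/C.

|E| = 1.43×10^6 N/C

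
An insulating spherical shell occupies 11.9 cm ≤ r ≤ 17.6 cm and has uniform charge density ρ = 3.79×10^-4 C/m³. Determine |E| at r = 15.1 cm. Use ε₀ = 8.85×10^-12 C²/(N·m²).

Symmetry ⇒ E = E(r) r̂. Gaussian sphere of radius r = 15.1 cm (within the shell material, 11.9 cm < r < 17.6 cm).
Enclosed charge is the volume from a to r: Q_enc = (4π/3)ρ(r³ − a³) = 2.791e-6 C.
Applying ∮E·dA = Q_enc/ε₀ with Φ = E(4πr²):
E = |Q_enc|/(4πε₀r²) = (2.791×10^-6)/(4π·8.85×10^-12·(0.151)²) = 1.10e6 N/C.

|E| ≈ 1.10×10^6 V/m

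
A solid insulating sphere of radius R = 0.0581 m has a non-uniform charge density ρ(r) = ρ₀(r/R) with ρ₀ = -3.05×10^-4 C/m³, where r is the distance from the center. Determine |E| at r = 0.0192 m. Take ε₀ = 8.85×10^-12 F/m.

Take a concentric spherical Gaussian surface of radius r = 0.0192 m (r < R).
Integrate the density: Q_enc = 4π ∫₀^r ρ₀(r'/R)^1 r'² dr' = 4πρ₀ r^4/(4·R) = -2.241×10^-9 C.
Since E is radial and uniform over the Gaussian sphere, Φ = E·4πr² = Q_enc/ε₀.
E = |Q_enc|/(4πε₀r²) = (2.241×10^-9)/(4π·8.85×10^-12·(0.0192)²) = 5.47×10^4 N/C.

E = 5.47e4 N/C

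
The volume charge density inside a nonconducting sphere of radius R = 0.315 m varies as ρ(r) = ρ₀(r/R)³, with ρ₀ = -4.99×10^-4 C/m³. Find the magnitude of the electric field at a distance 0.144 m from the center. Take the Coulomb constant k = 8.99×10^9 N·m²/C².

|E| ≈ 1.29×10^5 N/C

Take a concentric spherical Gaussian surface of radius r = 0.144 m (r < R).
Integrate the density: Q_enc = 4π ∫₀^r ρ₀(r'/R)^3 r'² dr' = 4πρ₀ r^6/(6·R³) = -2.981×10^-7 C.
Since E is radial and uniform over the Gaussian sphere, Φ = E·4πr² = Q_enc/ε₀.
E = k|Q_enc|/r² = (8.99×10^9)(2.981e-7)/(0.144)² = 1.29e5 N/C.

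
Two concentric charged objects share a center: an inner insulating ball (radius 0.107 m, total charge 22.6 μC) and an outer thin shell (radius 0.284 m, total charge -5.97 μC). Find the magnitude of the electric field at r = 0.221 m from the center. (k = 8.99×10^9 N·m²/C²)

4.16e6 N/C

Symmetry ⇒ E = E(r) r̂. Gaussian sphere of radius r = 0.221 m (between the bodies, 0.107 m < r < 0.284 m).
Only the inner charge is enclosed; the outer shell contributes nothing inside itself. Q_enc = 22.6 μC = 2.26e-5 C.
Since E is radial and uniform over the Gaussian sphere, Φ = E·4πr² = Q_enc/ε₀.
E = k|Q_enc|/r² = (8.99×10^9)(2.26×10^-5)/(0.221)² = 4.16e6 N/C.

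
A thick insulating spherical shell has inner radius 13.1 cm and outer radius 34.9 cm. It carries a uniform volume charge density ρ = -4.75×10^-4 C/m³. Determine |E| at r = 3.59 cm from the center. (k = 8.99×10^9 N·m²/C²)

Use a concentric Gaussian sphere at r = 3.59 cm (r < 13.1 cm, inside the empty cavity).
No charge is enclosed, so by Gauss's law E·4πr² = 0 ⇒ E = 0.

|E| = 0 N/C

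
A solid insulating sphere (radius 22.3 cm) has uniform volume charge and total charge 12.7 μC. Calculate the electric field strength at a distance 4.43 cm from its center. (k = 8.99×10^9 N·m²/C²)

Symmetry ⇒ E = E(r) r̂. Gaussian sphere of radius r = 4.43 cm (r < R).
Only the charge within r is enclosed: Q_enc = Q·(r/R)³ = (12.7 μC)·(4.43 cm/22.3 cm)³ = 9.956e-8 C.
Applying ∮E·dA = Q_enc/ε₀ with Φ = E(4πr²):
E = k|Q_enc|/r² = (8.99×10^9)(9.956e-8)/(0.0443)² = 4.56e5 N/C.

E = 4.56×10^5 N/C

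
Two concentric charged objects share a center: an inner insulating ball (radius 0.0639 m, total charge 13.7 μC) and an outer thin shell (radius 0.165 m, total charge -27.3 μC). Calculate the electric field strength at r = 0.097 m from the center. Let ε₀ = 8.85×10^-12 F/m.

E = 1.31e7 N/C

By spherical symmetry E is radial; choose a Gaussian sphere of radius r = 0.097 m (between the bodies, 0.0639 m < r < 0.165 m).
Only the inner charge is enclosed; the outer shell contributes nothing inside itself. Q_enc = 13.7 μC = 1.37×10^-5 C.
Since E is radial and uniform over the Gaussian sphere, Φ = E·4πr² = Q_enc/ε₀.
E = |Q_enc|/(4πε₀r²) = (1.37×10^-5)/(4π·8.85×10^-12·(0.097)²) = 1.31×10^7 N/C.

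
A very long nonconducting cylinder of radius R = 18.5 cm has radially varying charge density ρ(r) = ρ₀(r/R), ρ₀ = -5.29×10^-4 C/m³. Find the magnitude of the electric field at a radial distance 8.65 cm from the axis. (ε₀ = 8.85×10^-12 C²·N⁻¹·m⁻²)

|E| = 8.06e5 N/C

Choose a coaxial cylinder of radius r = 8.65 cm (arbitrary length L) as the Gaussian surface (r < R).
λ_enc = ∫₀^r ρ(r')·2πr' dr' = (2πρ₀/R)·r^3/3 = -3.876e-6 C/m.
Since E is radial and uniform over the curved surface, Φ = E·2πrL = Q_enc/ε₀ = λ_enc L/ε₀.
E = |λ_enc|/(2πε₀r) = (3.876×10^-6)/(2π·8.85×10^-12·0.0865) = 8.06×10^5 N/C.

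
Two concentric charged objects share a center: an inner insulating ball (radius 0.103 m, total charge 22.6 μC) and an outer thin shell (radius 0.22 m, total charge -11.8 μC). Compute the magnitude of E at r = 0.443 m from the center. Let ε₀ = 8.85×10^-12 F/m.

|E| = 4.95×10^5 N/C

By spherical symmetry E is radial; choose a Gaussian sphere of radius r = 0.443 m (r > 0.22 m, enclosing both).
Q_enc = (22.6 μC) + (-11.8 μC) = 1.08×10^-5 C.
Gauss's law: E·4πr² = Q_enc/ε₀.
E = |Q_enc|/(4πε₀r²) = (1.08×10^-5)/(4π·8.85×10^-12·(0.443)²) = 4.95e5 N/C.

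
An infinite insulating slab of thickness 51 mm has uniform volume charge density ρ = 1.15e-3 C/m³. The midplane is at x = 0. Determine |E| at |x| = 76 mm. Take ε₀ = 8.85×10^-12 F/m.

3.31×10^6 N/C

The point |x| = 76 mm lies outside the slab (half-thickness 0.0255 m). A symmetric pillbox spanning the full slab encloses Q_enc = ρ·d·A.
Flux = 2EA ⇒ E = |ρ|d/(2ε₀), independent of distance outside.
E = (1.15×10^-3)(0.051)/(2·8.85×10^-12) = 3.31×10^6 N/C.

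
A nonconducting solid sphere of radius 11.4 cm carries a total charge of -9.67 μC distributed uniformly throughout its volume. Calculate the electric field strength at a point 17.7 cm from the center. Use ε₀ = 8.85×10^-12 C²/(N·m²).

E = 2.78×10^6 V/m

Symmetry ⇒ E = E(r) r̂. Gaussian sphere of radius r = 17.7 cm (r > R, so the entire charge is enclosed).
Q_enc = -9.67 μC = -9.67×10^-6 C.
Applying ∮E·dA = Q_enc/ε₀ with Φ = E(4πr²):
E = |Q_enc|/(4πε₀r²) = (9.67×10^-6)/(4π·8.85×10^-12·(0.177)²) = 2.78×10^6 N/C.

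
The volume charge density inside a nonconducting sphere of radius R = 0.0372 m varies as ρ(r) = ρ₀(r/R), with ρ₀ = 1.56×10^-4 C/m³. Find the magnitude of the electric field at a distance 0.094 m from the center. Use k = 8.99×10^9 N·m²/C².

|E| = 2.57e4 V/m

By spherical symmetry E is radial; choose a Gaussian sphere of radius r = 0.094 m (r > R, all charge enclosed).
Q_enc = 4π ∫₀^R ρ₀(r'/R)^1 r'² dr' = 4πρ₀R³/4 = 2.523×10^-8 C.
Since E is radial and uniform over the Gaussian sphere, Φ = E·4πr² = Q_enc/ε₀.
E = k|Q_enc|/r² = (8.99×10^9)(2.523e-8)/(0.094)² = 2.57×10^4 N/C.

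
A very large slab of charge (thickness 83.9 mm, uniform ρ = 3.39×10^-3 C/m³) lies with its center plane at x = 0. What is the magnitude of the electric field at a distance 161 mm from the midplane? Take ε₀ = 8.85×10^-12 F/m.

The point |x| = 161 mm lies outside the slab (half-thickness 0.04195 m). A symmetric pillbox spanning the full slab encloses Q_enc = ρ·d·A.
Flux = 2EA ⇒ E = |ρ|d/(2ε₀), independent of distance outside.
E = (3.39×10^-3)(0.0839)/(2·8.85×10^-12) = 1.61×10^7 N/C.

|E| ≈ 1.61e7 V/m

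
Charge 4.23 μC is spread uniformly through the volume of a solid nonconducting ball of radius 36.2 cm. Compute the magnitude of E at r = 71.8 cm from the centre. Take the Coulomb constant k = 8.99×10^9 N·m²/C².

By spherical symmetry E is radial; choose a Gaussian sphere of radius r = 71.8 cm (r > R, so the entire charge is enclosed).
Q_enc = 4.23 μC = 4.23e-6 C.
Since E is radial and uniform over the Gaussian sphere, Φ = E·4πr² = Q_enc/ε₀.
E = k|Q_enc|/r² = (8.99×10^9)(4.23×10^-6)/(0.718)² = 7.38e4 N/C.

E = 7.38e4 V/m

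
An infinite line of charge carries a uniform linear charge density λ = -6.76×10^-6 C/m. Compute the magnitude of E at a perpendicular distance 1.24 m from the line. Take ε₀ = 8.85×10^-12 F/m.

E = 9.80e4 N/C

Choose a coaxial cylinder of radius r = 1.24 m (arbitrary length L) as the Gaussian surface.
Q_enc = λL, so λ_enc = -6.76×10^-6 C/m.
Since E is radial and uniform over the curved surface, Φ = E·2πrL = Q_enc/ε₀ = λ_enc L/ε₀.
E = |λ_enc|/(2πε₀r) = (6.76×10^-6)/(2π·8.85×10^-12·1.24) = 9.80×10^4 N/C.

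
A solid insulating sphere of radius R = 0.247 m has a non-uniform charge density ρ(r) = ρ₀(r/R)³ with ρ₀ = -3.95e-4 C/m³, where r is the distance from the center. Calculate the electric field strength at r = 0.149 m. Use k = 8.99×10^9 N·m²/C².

E ≈ 2.43×10^5 V/m

Symmetry ⇒ E = E(r) r̂. Gaussian sphere of radius r = 0.149 m (r < R).
Integrate the density: Q_enc = 4π ∫₀^r ρ₀(r'/R)^3 r'² dr' = 4πρ₀ r^6/(6·R³) = -6.007×10^-7 C.
Gauss's law: E·4πr² = Q_enc/ε₀.
E = k|Q_enc|/r² = (8.99×10^9)(6.007×10^-7)/(0.149)² = 2.43×10^5 N/C.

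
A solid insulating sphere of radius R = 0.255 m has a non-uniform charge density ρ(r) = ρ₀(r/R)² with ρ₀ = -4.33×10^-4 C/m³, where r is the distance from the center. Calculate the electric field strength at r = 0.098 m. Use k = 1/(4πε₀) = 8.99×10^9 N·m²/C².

Use a concentric Gaussian sphere at r = 0.098 m (r < R).
Q_enc = ∫₀^r ρ(r')·4πr'² dr' = (4πρ₀/R²) ∫₀^r r'^4 dr' = 4πρ₀ r^5/(5·R²) = -1.513×10^-7 C.
By Gauss's law, ∮E·dA = E·4πr² = Q_enc/ε₀.
E = k|Q_enc|/r² = (8.99×10^9)(1.513×10^-7)/(0.098)² = 1.42×10^5 N/C.

E = 1.42e5 V/m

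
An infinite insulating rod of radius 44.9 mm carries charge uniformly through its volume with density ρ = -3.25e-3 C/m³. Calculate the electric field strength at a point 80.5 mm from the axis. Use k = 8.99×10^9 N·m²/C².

By cylindrical symmetry E is radial; use a coaxial Gaussian cylinder of radius 80.5 mm and length L (r > 44.9 mm, full cross-section enclosed).
λ_enc = ρ·πR² = (-3.25×10^-3)π(0.0449)² = -2.058e-5 C/m.
Since E is radial and uniform over the curved surface, Φ = E·2πrL = Q_enc/ε₀ = λ_enc L/ε₀.
E = 2k|λ_enc|/r = 2(8.99×10^9)(2.058e-5)/(0.0805) = 4.60×10^6 N/C.

E ≈ 4.60×10^6 V/m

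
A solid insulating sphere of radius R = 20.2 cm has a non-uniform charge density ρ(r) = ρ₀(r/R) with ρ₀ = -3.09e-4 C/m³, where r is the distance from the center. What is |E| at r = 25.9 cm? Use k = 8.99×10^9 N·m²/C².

|E| ≈ 1.07×10^6 N/C

Take a concentric spherical Gaussian surface of radius r = 25.9 cm (r > R, all charge enclosed).
Q_enc = 4π ∫₀^R ρ₀(r'/R)^1 r'² dr' = 4πρ₀R³/4 = -8.001e-6 C.
Since E is radial and uniform over the Gaussian sphere, Φ = E·4πr² = Q_enc/ε₀.
E = k|Q_enc|/r² = (8.99×10^9)(8.001×10^-6)/(0.259)² = 1.07×10^6 N/C.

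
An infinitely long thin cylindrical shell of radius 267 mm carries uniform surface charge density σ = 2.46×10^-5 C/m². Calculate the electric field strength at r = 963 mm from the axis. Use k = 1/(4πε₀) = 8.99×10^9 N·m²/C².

Take a coaxial cylindrical Gaussian surface of radius r = 963 mm and length L (r > 267 mm).
The whole shell is enclosed: λ_enc = σ·2πR = (2.46×10^-5)·2π·(0.267) = 4.127×10^-5 C/m.
Since E is radial and uniform over the curved surface, Φ = E·2πrL = Q_enc/ε₀ = λ_enc L/ε₀.
E = 2k|λ_enc|/r = 2(8.99×10^9)(4.127e-5)/(0.963) = 7.71×10^5 N/C.

|E| = 7.71×10^5 V/m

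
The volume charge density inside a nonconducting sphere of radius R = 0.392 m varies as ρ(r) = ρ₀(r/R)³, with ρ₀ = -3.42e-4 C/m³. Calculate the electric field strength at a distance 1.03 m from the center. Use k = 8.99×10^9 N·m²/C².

Symmetry ⇒ E = E(r) r̂. Gaussian sphere of radius r = 1.03 m (r > R, all charge enclosed).
Q_enc = 4π ∫₀^R ρ₀(r'/R)^3 r'² dr' = 4πρ₀R³/6 = -4.315e-5 C.
By Gauss's law, ∮E·dA = E·4πr² = Q_enc/ε₀.
E = k|Q_enc|/r² = (8.99×10^9)(4.315e-5)/(1.03)² = 3.66e5 N/C.

E ≈ 3.66×10^5 N/C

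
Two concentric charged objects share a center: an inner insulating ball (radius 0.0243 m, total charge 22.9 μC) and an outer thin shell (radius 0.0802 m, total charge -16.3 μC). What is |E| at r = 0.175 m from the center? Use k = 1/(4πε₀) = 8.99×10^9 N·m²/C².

E = 1.94×10^6 N/C

Take a concentric spherical Gaussian surface of radius r = 0.175 m (r > 0.0802 m, enclosing both).
Q_enc = (22.9 μC) + (-16.3 μC) = 6.60×10^-6 C.
Gauss's law: E·4πr² = Q_enc/ε₀.
E = k|Q_enc|/r² = (8.99×10^9)(6.60e-6)/(0.175)² = 1.94×10^6 N/C.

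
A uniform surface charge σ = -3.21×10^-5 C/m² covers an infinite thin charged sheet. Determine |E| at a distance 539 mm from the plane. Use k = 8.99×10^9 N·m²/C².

Choose a cylindrical pillbox piercing the sheet, end faces (area A) parallel to it.
Only the two end caps contribute flux: Φ = 2EA. With Q_enc = σA, Gauss's law gives E = |σ|/(2ε₀).
E = 2πk|σ| = 2π(8.99×10^9)(3.21×10^-5) = 1.81×10^6 N/C.

1.81×10^6 N/C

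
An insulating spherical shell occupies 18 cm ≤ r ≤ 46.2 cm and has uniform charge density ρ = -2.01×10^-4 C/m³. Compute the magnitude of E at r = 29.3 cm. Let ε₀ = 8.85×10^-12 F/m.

By spherical symmetry E is radial; choose a Gaussian sphere of radius r = 29.3 cm (within the shell material, 18 cm < r < 46.2 cm).
Only the shell between 18 cm and r is enclosed: Q_enc = ρ·(4π/3)(r³ − a³) = (-2.01e-4)·(4π/3)·((0.293)³ − (0.18)³) = -1.627×10^-5 C.
Since E is radial and uniform over the Gaussian sphere, Φ = E·4πr² = Q_enc/ε₀.
E = |Q_enc|/(4πε₀r²) = (1.627e-5)/(4π·8.85×10^-12·(0.293)²) = 1.70×10^6 N/C.

E = 1.70e6 N/C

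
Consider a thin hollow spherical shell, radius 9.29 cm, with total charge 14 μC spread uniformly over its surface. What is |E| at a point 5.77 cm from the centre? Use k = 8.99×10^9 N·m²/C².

|E| = 0 N/C

Symmetry ⇒ E = E(r) r̂. Gaussian sphere of radius r = 5.77 cm (inside the shell, r < 9.29 cm).
All the charge is outside the Gaussian surface: Q_enc = 0, hence E = 0 everywhere inside the shell.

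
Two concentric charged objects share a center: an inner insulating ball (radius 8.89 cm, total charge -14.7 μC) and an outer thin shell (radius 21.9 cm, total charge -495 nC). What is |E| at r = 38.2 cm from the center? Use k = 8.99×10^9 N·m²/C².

By spherical symmetry E is radial; choose a Gaussian sphere of radius r = 38.2 cm (r > 21.9 cm, enclosing both).
Q_enc = (-14.7 μC) + (-495 nC) = -1.519×10^-5 C.
Gauss's law: E·4πr² = Q_enc/ε₀.
E = k|Q_enc|/r² = (8.99×10^9)(1.519e-5)/(0.382)² = 9.36×10^5 N/C.

|E| ≈ 9.36×10^5 N/C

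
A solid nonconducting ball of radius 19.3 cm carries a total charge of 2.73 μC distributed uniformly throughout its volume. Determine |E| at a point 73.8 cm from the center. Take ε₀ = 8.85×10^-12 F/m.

By spherical symmetry E is radial; choose a Gaussian sphere of radius r = 73.8 cm (r > R, so the entire charge is enclosed).
Q_enc = 2.73 μC = 2.73×10^-6 C.
Gauss's law: E·4πr² = Q_enc/ε₀.
E = |Q_enc|/(4πε₀r²) = (2.73×10^-6)/(4π·8.85×10^-12·(0.738)²) = 4.51×10^4 N/C.

|E| = 4.51×10^4 N/C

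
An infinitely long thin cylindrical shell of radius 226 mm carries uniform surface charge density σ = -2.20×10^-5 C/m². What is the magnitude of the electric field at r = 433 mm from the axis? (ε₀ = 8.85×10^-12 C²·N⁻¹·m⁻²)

E = 1.30e6 N/C

Choose a coaxial cylinder of radius r = 433 mm (arbitrary length L) as the Gaussian surface (r > 226 mm).
The whole shell is enclosed: λ_enc = σ·2πR = (-2.20×10^-5)·2π·(0.226) = -3.124×10^-5 C/m.
Gauss's law: E·2πrL = λ_enc L/ε₀.
E = |λ_enc|/(2πε₀r) = (3.124×10^-5)/(2π·8.85×10^-12·0.433) = 1.30×10^6 N/C.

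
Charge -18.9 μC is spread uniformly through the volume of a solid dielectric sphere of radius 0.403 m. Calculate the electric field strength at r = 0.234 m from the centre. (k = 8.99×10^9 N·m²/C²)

Take a concentric spherical Gaussian surface of radius r = 0.234 m (r < R).
Only the charge within r is enclosed: Q_enc = Q·(r/R)³ = (-18.9 μC)·(0.234 m/0.403 m)³ = -3.70×10^-6 C.
Gauss's law: E·4πr² = Q_enc/ε₀.
E = k|Q_enc|/r² = (8.99×10^9)(3.70×10^-6)/(0.234)² = 6.07×10^5 N/C.

|E| = 6.07e5 N/C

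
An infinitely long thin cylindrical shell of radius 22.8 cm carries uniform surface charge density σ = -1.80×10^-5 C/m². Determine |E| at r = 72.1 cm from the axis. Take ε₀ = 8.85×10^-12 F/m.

|E| ≈ 6.43e5 N/C

By cylindrical symmetry E is radial; use a coaxial Gaussian cylinder of radius 72.1 cm and length L (r > 22.8 cm).
The whole shell is enclosed: λ_enc = σ·2πR = (-1.80×10^-5)·2π·(0.228) = -2.579e-5 C/m.
Gauss's law: E·2πrL = λ_enc L/ε₀.
E = |λ_enc|/(2πε₀r) = (2.579×10^-5)/(2π·8.85×10^-12·0.721) = 6.43e5 N/C.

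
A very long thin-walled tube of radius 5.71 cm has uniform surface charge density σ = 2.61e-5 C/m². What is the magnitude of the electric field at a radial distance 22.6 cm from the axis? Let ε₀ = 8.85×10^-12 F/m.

Choose a coaxial cylinder of radius r = 22.6 cm (arbitrary length L) as the Gaussian surface (r > 5.71 cm).
The whole shell is enclosed: λ_enc = σ·2πR = (2.61e-5)·2π·(0.0571) = 9.364×10^-6 C/m.
By Gauss's law (flux through the curved wall only), E·2πrL = λ_enc L/ε₀.
E = |λ_enc|/(2πε₀r) = (9.364×10^-6)/(2π·8.85×10^-12·0.226) = 7.45e5 N/C.

E ≈ 7.45e5 N/C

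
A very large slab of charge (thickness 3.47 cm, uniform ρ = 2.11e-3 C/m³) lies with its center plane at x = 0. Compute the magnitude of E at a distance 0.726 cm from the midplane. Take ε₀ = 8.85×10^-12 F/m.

By symmetry E is perpendicular to the slab. A Gaussian pillbox from −0.726 cm to +0.726 cm (face area A) lies entirely within the slab.
Q_enc = ρ·(2x)·A and flux = 2EA, so 2EA = 2ρxA/ε₀ ⇒ E = |ρ|x/ε₀.
E = (2.11×10^-3)(0.00726)/(8.85×10^-12) = 1.73×10^6 N/C.

E = 1.73×10^6 N/C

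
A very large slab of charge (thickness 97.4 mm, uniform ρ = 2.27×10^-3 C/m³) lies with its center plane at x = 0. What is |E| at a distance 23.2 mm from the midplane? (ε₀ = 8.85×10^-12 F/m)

5.95×10^6 N/C

By symmetry E is perpendicular to the slab. A Gaussian pillbox from −23.2 mm to +23.2 mm (face area A) lies entirely within the slab.
Q_enc = ρ·(2x)·A and flux = 2EA, so 2EA = 2ρxA/ε₀ ⇒ E = |ρ|x/ε₀.
E = (2.27×10^-3)(0.0232)/(8.85×10^-12) = 5.95×10^6 N/C.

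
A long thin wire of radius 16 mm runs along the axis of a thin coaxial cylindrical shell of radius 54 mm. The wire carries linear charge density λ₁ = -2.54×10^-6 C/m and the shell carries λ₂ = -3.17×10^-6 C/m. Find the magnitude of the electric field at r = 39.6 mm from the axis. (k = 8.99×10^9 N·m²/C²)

E = 1.15×10^6 N/C

Coaxial Gaussian cylinder, radius r = 39.6 mm, length L (between the conductors, 16 mm < r < 54 mm).
The shell at 54 mm lies outside the Gaussian surface, so λ_enc = λ₁ = -2.54e-6 C/m.
Since E is radial and uniform over the curved surface, Φ = E·2πrL = Q_enc/ε₀ = λ_enc L/ε₀.
E = 2k|λ_enc|/r = 2(8.99×10^9)(2.54e-6)/(0.0396) = 1.15×10^6 N/C.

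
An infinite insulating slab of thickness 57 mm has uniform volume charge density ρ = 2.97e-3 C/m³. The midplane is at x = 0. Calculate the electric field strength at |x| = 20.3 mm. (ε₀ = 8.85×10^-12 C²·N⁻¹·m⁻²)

|E| ≈ 6.81×10^6 V/m

By symmetry E is perpendicular to the slab. A Gaussian pillbox from −20.3 mm to +20.3 mm (face area A) lies entirely within the slab.
Q_enc = ρ·(2x)·A and flux = 2EA, so 2EA = 2ρxA/ε₀ ⇒ E = |ρ|x/ε₀.
E = (2.97×10^-3)(0.0203)/(8.85×10^-12) = 6.81e6 N/C.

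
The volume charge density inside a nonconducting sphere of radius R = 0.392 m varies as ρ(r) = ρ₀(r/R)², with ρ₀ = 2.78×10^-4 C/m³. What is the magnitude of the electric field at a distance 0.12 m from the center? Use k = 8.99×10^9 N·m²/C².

E = 7.06×10^4 N/C

Use a concentric Gaussian sphere at r = 0.12 m (r < R).
Integrate the density: Q_enc = 4π ∫₀^r ρ₀(r'/R)^2 r'² dr' = 4πρ₀ r^5/(5·R²) = 1.131e-7 C.
By Gauss's law, ∮E·dA = E·4πr² = Q_enc/ε₀.
E = k|Q_enc|/r² = (8.99×10^9)(1.131×10^-7)/(0.12)² = 7.06×10^4 N/C.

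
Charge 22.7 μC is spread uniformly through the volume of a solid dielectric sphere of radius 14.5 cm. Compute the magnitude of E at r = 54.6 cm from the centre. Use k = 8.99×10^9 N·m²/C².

Use a concentric Gaussian sphere at r = 54.6 cm (r > R, so the entire charge is enclosed).
Q_enc = 22.7 μC = 2.27×10^-5 C.
Since E is radial and uniform over the Gaussian sphere, Φ = E·4πr² = Q_enc/ε₀.
E = k|Q_enc|/r² = (8.99×10^9)(2.27×10^-5)/(0.546)² = 6.85e5 N/C.

E = 6.85e5 V/m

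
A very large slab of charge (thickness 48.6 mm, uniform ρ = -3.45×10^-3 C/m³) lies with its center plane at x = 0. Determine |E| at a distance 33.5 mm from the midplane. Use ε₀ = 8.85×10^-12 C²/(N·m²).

The point |x| = 33.5 mm lies outside the slab (half-thickness 0.0243 m). A symmetric pillbox spanning the full slab encloses Q_enc = ρ·d·A.
Flux = 2EA ⇒ E = |ρ|d/(2ε₀), independent of distance outside.
E = (3.45×10^-3)(0.0486)/(2·8.85×10^-12) = 9.47e6 N/C.

9.47×10^6 N/C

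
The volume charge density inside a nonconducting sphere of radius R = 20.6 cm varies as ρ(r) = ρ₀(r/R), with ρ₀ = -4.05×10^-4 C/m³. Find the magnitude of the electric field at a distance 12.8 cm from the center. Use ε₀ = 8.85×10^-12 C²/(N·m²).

By spherical symmetry E is radial; choose a Gaussian sphere of radius r = 12.8 cm (r < R).
Q_enc = ∫₀^r ρ(r')·4πr'² dr' = (4πρ₀/R) ∫₀^r r'^3 dr' = 4πρ₀ r^4/(4·R) = -1.658×10^-6 C.
Gauss's law: E·4πr² = Q_enc/ε₀.
E = |Q_enc|/(4πε₀r²) = (1.658e-6)/(4π·8.85×10^-12·(0.128)²) = 9.10×10^5 N/C.

E = 9.10×10^5 N/C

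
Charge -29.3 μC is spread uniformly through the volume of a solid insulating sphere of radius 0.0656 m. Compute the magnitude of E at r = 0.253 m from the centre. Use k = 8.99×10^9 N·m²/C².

By spherical symmetry E is radial; choose a Gaussian sphere of radius r = 0.253 m (r > R, so the entire charge is enclosed).
Q_enc = -29.3 μC = -2.93×10^-5 C.
Since E is radial and uniform over the Gaussian sphere, Φ = E·4πr² = Q_enc/ε₀.
E = k|Q_enc|/r² = (8.99×10^9)(2.93×10^-5)/(0.253)² = 4.12×10^6 N/C.

4.12×10^6 N/C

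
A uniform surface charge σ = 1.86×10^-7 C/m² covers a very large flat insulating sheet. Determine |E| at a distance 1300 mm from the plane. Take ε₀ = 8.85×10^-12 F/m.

Choose a cylindrical pillbox piercing the sheet, end faces (area A) parallel to it.
Flux Φ = 2EA and Q_enc = σA, so 2EA = σA/ε₀ ⇒ E = |σ|/(2ε₀), independent of distance.
E = |σ|/(2ε₀) = (1.86e-7)/(2·8.85×10^-12) = 1.05×10^4 N/C.

|E| ≈ 1.05×10^4 N/C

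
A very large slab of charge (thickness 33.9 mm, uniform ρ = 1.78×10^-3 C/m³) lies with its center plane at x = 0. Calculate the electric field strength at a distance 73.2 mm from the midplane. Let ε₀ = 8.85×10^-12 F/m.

The point |x| = 73.2 mm lies outside the slab (half-thickness 0.01695 m). A symmetric pillbox spanning the full slab encloses Q_enc = ρ·d·A.
Flux = 2EA ⇒ E = |ρ|d/(2ε₀), independent of distance outside.
E = (1.78×10^-3)(0.0339)/(2·8.85×10^-12) = 3.41e6 N/C.

E = 3.41e6 V/m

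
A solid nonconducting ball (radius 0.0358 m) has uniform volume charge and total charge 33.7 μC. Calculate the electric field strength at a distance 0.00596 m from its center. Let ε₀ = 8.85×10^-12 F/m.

Symmetry ⇒ E = E(r) r̂. Gaussian sphere of radius r = 0.00596 m (r < R).
Only the charge within r is enclosed: Q_enc = Q·(r/R)³ = (33.7 μC)·(0.00596 m/0.0358 m)³ = 1.555×10^-7 C.
Since E is radial and uniform over the Gaussian sphere, Φ = E·4πr² = Q_enc/ε₀.
E = |Q_enc|/(4πε₀r²) = (1.555e-7)/(4π·8.85×10^-12·(0.00596)²) = 3.94e7 N/C.

3.94e7 N/C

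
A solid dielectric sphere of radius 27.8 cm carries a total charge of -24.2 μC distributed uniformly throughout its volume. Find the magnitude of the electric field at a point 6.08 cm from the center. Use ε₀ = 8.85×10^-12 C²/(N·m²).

Use a concentric Gaussian sphere at r = 6.08 cm (r < R).
Only the charge within r is enclosed: Q_enc = Q·(r/R)³ = (-24.2 μC)·(6.08 cm/27.8 cm)³ = -2.532e-7 C.
By Gauss's law, ∮E·dA = E·4πr² = Q_enc/ε₀.
E = |Q_enc|/(4πε₀r²) = (2.532e-7)/(4π·8.85×10^-12·(0.0608)²) = 6.16×10^5 N/C.

6.16e5 V/m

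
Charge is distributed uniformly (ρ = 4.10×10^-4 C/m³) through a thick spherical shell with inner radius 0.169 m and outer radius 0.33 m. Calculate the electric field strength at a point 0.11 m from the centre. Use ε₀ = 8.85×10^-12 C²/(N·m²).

By spherical symmetry E is radial; choose a Gaussian sphere of radius r = 0.11 m (r < 0.169 m, inside the empty cavity).
Q_enc = 0 (all charge lies at larger r); Gauss's law gives E = 0.

|E| = 0 N/C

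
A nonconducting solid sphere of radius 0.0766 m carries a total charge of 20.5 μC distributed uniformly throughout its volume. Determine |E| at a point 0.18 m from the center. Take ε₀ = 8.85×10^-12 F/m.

By spherical symmetry E is radial; choose a Gaussian sphere of radius r = 0.18 m (r > R, so the entire charge is enclosed).
Q_enc = 20.5 μC = 2.05e-5 C.
By Gauss's law, ∮E·dA = E·4πr² = Q_enc/ε₀.
E = |Q_enc|/(4πε₀r²) = (2.05e-5)/(4π·8.85×10^-12·(0.18)²) = 5.69×10^6 N/C.

|E| = 5.69×10^6 N/C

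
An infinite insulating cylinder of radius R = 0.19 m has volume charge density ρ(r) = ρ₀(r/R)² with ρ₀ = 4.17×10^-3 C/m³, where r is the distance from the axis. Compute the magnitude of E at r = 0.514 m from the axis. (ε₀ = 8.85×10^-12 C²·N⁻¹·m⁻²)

Coaxial Gaussian cylinder, radius r = 0.514 m, length L (r > R, full charge per length enclosed).
λ_enc = 2π ∫₀^R ρ₀(r'/R)^2 r' dr' = 2πρ₀R²/4 = 2.365×10^-4 C/m.
Since E is radial and uniform over the curved surface, Φ = E·2πrL = Q_enc/ε₀ = λ_enc L/ε₀.
E = |λ_enc|/(2πε₀r) = (2.365×10^-4)/(2π·8.85×10^-12·0.514) = 8.27×10^6 N/C.

8.27×10^6 N/C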